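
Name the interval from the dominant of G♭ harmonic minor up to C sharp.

augmented seventh

The dominant of Gb harmonic minor is Db.
Db up to C#: letters D→C make it a seventh; 12 semitones makes it augmented.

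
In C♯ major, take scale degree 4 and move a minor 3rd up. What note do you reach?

Scale degree 4 of C# major is F#.
A minor third (3 semitones) above F# lands on the letter A, giving A.

A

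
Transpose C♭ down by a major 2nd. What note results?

Bbb

C down a major second is Bb, so the target letter is B.
From Cb, a major second is 2 semitones down: Bbb.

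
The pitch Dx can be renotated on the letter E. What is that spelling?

D## is pitch class 4. The letter E alone is pitch class 4.
Pitch class 4 on E needs no accidental: E.

E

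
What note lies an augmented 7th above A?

G##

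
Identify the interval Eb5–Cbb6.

The letter names run E→C, a span of 5 letter steps, so the interval is some kind of sixth.
Eb to Cbb is 7 semitones. A major sixth is 9, so 7 makes it diminished.

diminished sixth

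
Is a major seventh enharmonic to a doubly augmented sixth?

A major seventh spans 11 semitones; a doubly augmented sixth spans 11.
They are enharmonically equivalent.

Yes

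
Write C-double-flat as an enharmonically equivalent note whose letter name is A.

A#

Cbb is pitch class 10. The letter A alone is pitch class 9.
To reach pitch class 10 from A requires an offset of +1 semitone, i.e. sharp: A#.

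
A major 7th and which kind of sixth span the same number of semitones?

doubly augmented

A major seventh spans 11 semitones.
A sixth spanning 11 semitones is doubly augmented (the major sixth is 9).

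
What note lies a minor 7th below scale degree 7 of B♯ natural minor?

B#

Scale degree 7 of B# natural minor is A#.
A minor seventh (10 semitones) below A# lands on the letter B, giving B#.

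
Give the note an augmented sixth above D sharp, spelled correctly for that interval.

A sixth above D lands on the letter B.
An augmented sixth spans 10 semitones, so D# moves to pitch class 1. On the letter B that is B##.

B##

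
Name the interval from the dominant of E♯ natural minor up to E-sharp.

perfect fourth

The dominant of E# natural minor is B#.
B# up to E#: letters B→E make it a fourth; 5 semitones makes it perfect.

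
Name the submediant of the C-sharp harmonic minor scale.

Degree 6 takes the letter 5 steps above C, which is A.
In harmonic minor, degree 6 sits 8 semitones above the tonic. C# + 8 semitones is pitch class 9, spelled on A as A.

A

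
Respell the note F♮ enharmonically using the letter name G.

Gbb

Plain G sits 2 semitones above F, so on the letter G the same pitch needs a double flat: Gbb.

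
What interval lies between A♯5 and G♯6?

The letter names run A→G, a span of 6 letter steps, so the interval is some kind of seventh.
A# to G# is 10 semitones. A major seventh is 11, so 10 makes it minor.

minor seventh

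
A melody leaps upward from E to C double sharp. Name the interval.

augmented sixth

Counting letters E–F–G–A–B–C gives a sixth.
E→C## = 10 semitones, 1 wider than the major sixth (9), so augmented.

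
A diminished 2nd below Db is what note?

C#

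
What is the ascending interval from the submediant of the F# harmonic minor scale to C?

The submediant of F# harmonic minor is D.
D up to C: letters D→C make it a seventh; 10 semitones makes it minor.

minor seventh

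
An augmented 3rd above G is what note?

B#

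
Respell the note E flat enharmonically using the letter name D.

D#

Plain D sits 1 semitone below Eb, so on the letter D the same pitch needs a sharp: D#.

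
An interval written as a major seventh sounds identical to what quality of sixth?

doubly augmented

A major seventh spans 11 semitones.
A sixth spanning 11 semitones is doubly augmented (the major sixth is 9).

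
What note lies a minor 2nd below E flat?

A second below E lands on the letter D.
A minor second spans 1 semitone, so Eb moves to pitch class 2. On the letter D that is D.

D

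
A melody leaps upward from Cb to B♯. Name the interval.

doubly augmented seventh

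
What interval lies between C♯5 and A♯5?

major sixth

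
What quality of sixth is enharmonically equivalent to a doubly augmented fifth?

major

A doubly augmented fifth spans 9 semitones.
A sixth spanning 9 semitones is major (the major sixth is 9).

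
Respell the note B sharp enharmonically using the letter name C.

C

Plain C sits at the same pitch as B#, so on the letter C the same pitch needs a natural: C.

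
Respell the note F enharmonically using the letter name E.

Plain E sits 1 semitone below F, so on the letter E the same pitch needs a sharp: E#.

E#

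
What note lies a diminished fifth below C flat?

F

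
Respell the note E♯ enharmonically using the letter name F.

F

E# is pitch class 5. The letter F alone is pitch class 5.
Pitch class 5 on F needs no accidental: F.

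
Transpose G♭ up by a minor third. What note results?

Bbb

G up a major third is B, so the target letter is B.
From Gb, a minor third is 3 semitones up: Bbb.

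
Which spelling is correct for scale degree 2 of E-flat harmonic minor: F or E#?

Each scale degree takes a distinct letter name. Degree 2 of a scale on E must use the letter F.
F and E# are enharmonically the same pitch, but only F uses the letter F, so it is the correct spelling here.

F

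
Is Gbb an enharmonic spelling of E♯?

Yes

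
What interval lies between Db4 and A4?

augmented fifth

Counting letters D–E–F–G–A gives a fifth.
Db→A = 8 semitones, 1 wider than the perfect fifth (7), so augmented.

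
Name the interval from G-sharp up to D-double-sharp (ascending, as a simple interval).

Counting letters G–A–B–C–D gives a fifth.
G#→D## = 8 semitones, 1 wider than the perfect fifth (7), so augmented.

augmented fifth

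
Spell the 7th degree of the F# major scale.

The F# major scale runs F# G# A# B C# D# E#.
Degree 7 is E#.

E#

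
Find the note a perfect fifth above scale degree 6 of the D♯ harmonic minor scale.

Scale degree 6 of D# harmonic minor is B.
A perfect fifth (7 semitones) above B lands on the letter F, giving F#.

F#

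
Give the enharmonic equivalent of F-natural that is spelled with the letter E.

F is pitch class 5. The letter E alone is pitch class 4.
To reach pitch class 5 from E requires an offset of +1 semitone, i.e. sharp: E#.

E#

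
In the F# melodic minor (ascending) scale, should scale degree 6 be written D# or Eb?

D#

Each scale degree takes a distinct letter name. Degree 6 of a scale on F must use the letter D.
D# and Eb are enharmonically the same pitch, but only D# uses the letter D, so it is the correct spelling here.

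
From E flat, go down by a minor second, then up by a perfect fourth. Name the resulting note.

A minor second down from Eb is D (letter D, 1 semitone down).
A perfect fourth up from D is G (letter G, 5 semitones up).

G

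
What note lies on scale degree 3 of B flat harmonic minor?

Db

Degree 3 takes the letter 2 steps above B, which is D.
In harmonic minor, degree 3 sits 3 semitones above the tonic. Bb + 3 semitones is pitch class 1, spelled on D as Db.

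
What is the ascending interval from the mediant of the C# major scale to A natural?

diminished fourth

The mediant of C# major is E#.
E# up to A: letters E→A make it a fourth; 4 semitones makes it diminished.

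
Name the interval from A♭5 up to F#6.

augmented sixth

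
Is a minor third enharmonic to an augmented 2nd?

A minor third spans 3 semitones; an augmented second spans 3.
They are enharmonically equivalent.

Yes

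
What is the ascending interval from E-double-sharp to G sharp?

The letter names run E→G, a span of 2 letter steps, so the interval is some kind of third.
E## to G# is 2 semitones. A major third is 4, so 2 makes it diminished.

diminished third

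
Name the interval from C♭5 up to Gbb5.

diminished fifth

The letter names run C→G, a span of 4 letter steps, so the interval is some kind of fifth.
Cb to Gbb is 6 semitones. A perfect fifth is 7, so 6 makes it diminished.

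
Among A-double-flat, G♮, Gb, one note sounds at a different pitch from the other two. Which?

Gb

In 12-tone equal temperament, enharmonic equivalents share a pitch class. Abb is pitch class 7; G is pitch class 7; Gb is pitch class 6.
Abb and G share pitch class 7, while Gb is pitch class 6.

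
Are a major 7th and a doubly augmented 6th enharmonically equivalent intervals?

A major seventh spans 11 semitones; a doubly augmented sixth spans 11.
They are enharmonically equivalent.

Yes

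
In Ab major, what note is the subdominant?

Db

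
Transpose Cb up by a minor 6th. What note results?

C up a major sixth is A, so the target letter is A.
From Cb, a minor sixth is 8 semitones up: Abb.

Abb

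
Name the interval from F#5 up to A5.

minor third

The letter names run F→A, a span of 2 letter steps, so the interval is some kind of third.
F# to A is 3 semitones. A major third is 4, so 3 makes it minor.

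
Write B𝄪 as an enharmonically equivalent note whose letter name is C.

C#

B## is pitch class 1. The letter C alone is pitch class 0.
To reach pitch class 1 from C requires an offset of +1 semitone, i.e. sharp: C#.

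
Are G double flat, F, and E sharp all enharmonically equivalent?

Gbb is pitch class 5; F is pitch class 5; E# is pitch class 5.
All spellings map to pitch class 5, so they are enharmonically equivalent.

Yes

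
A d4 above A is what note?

Db

A up a perfect fourth is D, so the target letter is D.
From A, a diminished fourth is 4 semitones up: Db.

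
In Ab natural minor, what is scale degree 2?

Degree 2 takes the letter 1 step above A, which is B.
In natural minor, degree 2 sits 2 semitones above the tonic. Ab + 2 semitones is pitch class 10, spelled on B as Bb.

Bb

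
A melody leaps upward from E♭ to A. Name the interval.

augmented fourth

Counting letters E–F–G–A gives a fourth.
Eb→A = 6 semitones, 1 wider than the perfect fourth (5), so augmented.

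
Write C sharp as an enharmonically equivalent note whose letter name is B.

B##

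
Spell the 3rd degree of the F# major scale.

A#

Degree 3 takes the letter 2 steps above F, which is A.
In major, degree 3 sits 4 semitones above the tonic. F# + 4 semitones is pitch class 10, spelled on A as A#.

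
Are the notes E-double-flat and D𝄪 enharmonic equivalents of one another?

No

Ebb is pitch class 2; D## is pitch class 4.
The pitch classes differ (2 vs. 4), so they are not enharmonic equivalents.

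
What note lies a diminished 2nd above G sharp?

Ab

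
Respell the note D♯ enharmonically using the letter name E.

Eb

Plain E sits 1 semitone above D#, so on the letter E the same pitch needs a flat: Eb.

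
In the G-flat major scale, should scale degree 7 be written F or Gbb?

F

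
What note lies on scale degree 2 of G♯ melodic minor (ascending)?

A#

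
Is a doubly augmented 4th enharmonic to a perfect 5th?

Yes

A doubly augmented fourth spans 7 semitones; a perfect fifth spans 7.
They are enharmonically equivalent.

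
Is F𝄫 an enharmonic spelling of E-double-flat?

No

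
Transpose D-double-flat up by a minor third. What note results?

A third above D lands on the letter F.
A minor third spans 3 semitones, so Dbb moves to pitch class 3. On the letter F that is Fbb.

Fbb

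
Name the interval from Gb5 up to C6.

Counting letters G–A–B–C gives a fourth.
Gb→C = 6 semitones, 1 wider than the perfect fourth (5), so augmented.

augmented fourth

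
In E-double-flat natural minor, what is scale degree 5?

The Ebb natural minor scale runs Ebb Fb Gbb Abb Bbb Cbb Dbb.
Degree 5 is Bbb.

Bbb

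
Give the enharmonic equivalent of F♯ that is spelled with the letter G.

Gb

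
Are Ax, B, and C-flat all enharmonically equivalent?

Yes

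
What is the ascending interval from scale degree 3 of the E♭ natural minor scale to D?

augmented fifth

Scale degree 3 of Eb natural minor is Gb.
Gb up to D: letters G→D make it a fifth; 8 semitones makes it augmented.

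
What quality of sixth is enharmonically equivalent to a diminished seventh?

major

A diminished seventh spans 9 semitones.
A sixth spanning 9 semitones is major (the major sixth is 9).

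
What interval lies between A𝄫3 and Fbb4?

minor sixth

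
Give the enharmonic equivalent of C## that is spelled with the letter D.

D

Plain D sits at the same pitch as C##, so on the letter D the same pitch needs a natural: D.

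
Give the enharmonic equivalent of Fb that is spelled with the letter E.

E

Plain E sits at the same pitch as Fb, so on the letter E the same pitch needs a natural: E.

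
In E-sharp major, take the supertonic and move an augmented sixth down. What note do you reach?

A

The supertonic of E# major is F##.
An augmented sixth (10 semitones) below F## lands on the letter A, giving A.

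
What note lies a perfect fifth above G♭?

Db

G up a perfect fifth is D, so the target letter is D.
From Gb, a perfect fifth is 7 semitones up: Db.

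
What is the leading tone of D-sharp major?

Degree 7 takes the letter 6 steps above D, which is C.
In major, degree 7 sits 11 semitones above the tonic. D# + 11 semitones is pitch class 2, spelled on C as C##.

C##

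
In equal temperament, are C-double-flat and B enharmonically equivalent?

Cbb is pitch class 10; B is pitch class 11.
The pitch classes differ (10 vs. 11), so they are not enharmonic equivalents.

No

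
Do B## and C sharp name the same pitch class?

Yes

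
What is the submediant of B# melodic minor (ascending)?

G##

Degree 6 takes the letter 5 steps above B, which is G.
In melodic minor (ascending), degree 6 sits 9 semitones above the tonic. B# + 9 semitones is pitch class 9, spelled on G as G##.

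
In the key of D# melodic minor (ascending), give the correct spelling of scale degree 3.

The D# melodic minor (ascending) scale runs D# E# F# G# A# B# C##.
Degree 3 is F#.

F#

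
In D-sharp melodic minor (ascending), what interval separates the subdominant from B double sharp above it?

augmented third

The subdominant of D# melodic minor (ascending) is G#.
G# up to B##: letters G→B make it a third; 5 semitones makes it augmented.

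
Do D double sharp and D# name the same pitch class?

No

Two spellings are enharmonically equivalent only if they share a pitch class.
Here D## → 4, D# → 3; 3 ≠ 4, so they are not.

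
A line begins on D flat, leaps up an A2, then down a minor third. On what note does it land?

An augmented second up from Db is E (letter E, 3 semitones up).
A minor third down from E is C# (letter C, 3 semitones down).

C#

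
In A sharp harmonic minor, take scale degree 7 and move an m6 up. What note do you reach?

Scale degree 7 of A# harmonic minor is G##.
A minor sixth (8 semitones) above G## lands on the letter E, giving E#.

E#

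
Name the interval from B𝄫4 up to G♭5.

Counting letters B–C–D–E–F–G gives a sixth.
Bbb→Gb = 9 semitones, exactly the major sixth.

major sixth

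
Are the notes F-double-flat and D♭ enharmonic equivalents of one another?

No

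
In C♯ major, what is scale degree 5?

G#

Degree 5 takes the letter 4 steps above C, which is G.
In major, degree 5 sits 7 semitones above the tonic. C# + 7 semitones is pitch class 8, spelled on G as G#.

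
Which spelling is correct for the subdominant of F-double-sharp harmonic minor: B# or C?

Each scale degree takes a distinct letter name. Degree 4 of a scale on F must use the letter B.
B# and C are enharmonically the same pitch, but only B# uses the letter B, so it is the correct spelling here.

B#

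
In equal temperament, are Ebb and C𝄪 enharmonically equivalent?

Yes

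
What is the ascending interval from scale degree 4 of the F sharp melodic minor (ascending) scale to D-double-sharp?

Scale degree 4 of F# melodic minor (ascending) is B.
B up to D##: letters B→D make it a third; 5 semitones makes it augmented.

augmented third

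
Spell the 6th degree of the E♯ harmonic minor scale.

C#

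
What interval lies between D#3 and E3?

minor second

Counting letters D–E gives a second.
D#→E = 1 semitone, 1 narrower than the major second (2), so minor.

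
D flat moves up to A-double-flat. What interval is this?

Counting letters D–E–F–G–A gives a fifth.
Db→Abb = 6 semitones, 1 narrower than the perfect fifth (7), so diminished.

diminished fifth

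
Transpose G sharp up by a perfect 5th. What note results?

D#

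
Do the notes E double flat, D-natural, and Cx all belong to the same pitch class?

Ebb = pitch class 2 and D = pitch class 2 and C## = pitch class 2 — the same pitch class, so they are enharmonic equivalents.

Yes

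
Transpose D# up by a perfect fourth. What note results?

G#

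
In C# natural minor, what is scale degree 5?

G#

The C# natural minor scale runs C# D# E F# G# A B.
Degree 5 is G#.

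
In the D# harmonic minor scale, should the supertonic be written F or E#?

E#

Each scale degree takes a distinct letter name. Degree 2 of a scale on D must use the letter E.
E# and F are enharmonically the same pitch, but only E# uses the letter E, so it is the correct spelling here.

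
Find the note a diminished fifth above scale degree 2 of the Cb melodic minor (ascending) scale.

Scale degree 2 of Cb melodic minor (ascending) is Db.
A diminished fifth (6 semitones) above Db lands on the letter A, giving Abb.

Abb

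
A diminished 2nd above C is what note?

Dbb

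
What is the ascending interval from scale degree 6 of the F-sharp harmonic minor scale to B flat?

minor sixth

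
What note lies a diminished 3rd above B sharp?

B up a major third is D#, so the target letter is D.
From B#, a diminished third is 2 semitones up: D.

D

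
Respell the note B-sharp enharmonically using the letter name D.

Dbb

B# is pitch class 0. The letter D alone is pitch class 2.
To reach pitch class 0 from D requires an offset of -2 semitones, i.e. double flat: Dbb.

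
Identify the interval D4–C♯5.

major seventh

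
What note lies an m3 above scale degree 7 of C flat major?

Db

Scale degree 7 of Cb major is Bb.
A minor third (3 semitones) above Bb lands on the letter D, giving Db.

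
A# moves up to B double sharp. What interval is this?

Counting letters A–B gives a second.
A#→B## = 3 semitones, 1 wider than the major second (2), so augmented.

augmented second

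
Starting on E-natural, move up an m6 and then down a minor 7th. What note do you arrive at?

A minor sixth up from E is C (letter C, 8 semitones up).
A minor seventh down from C is D (letter D, 10 semitones down).

D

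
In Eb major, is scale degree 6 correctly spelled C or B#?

Each scale degree takes a distinct letter name. Degree 6 of a scale on E must use the letter C.
C and B# are enharmonically the same pitch, but only C uses the letter C, so it is the correct spelling here.

C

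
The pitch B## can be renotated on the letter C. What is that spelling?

C#

B## is pitch class 1. The letter C alone is pitch class 0.
To reach pitch class 1 from C requires an offset of +1 semitone, i.e. sharp: C#.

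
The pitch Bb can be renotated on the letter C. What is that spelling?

Cbb

Plain C sits 2 semitones above Bb, so on the letter C the same pitch needs a double flat: Cbb.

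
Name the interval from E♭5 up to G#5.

augmented third

Counting letters E–F–G gives a third.
Eb→G# = 5 semitones, 1 wider than the major third (4), so augmented.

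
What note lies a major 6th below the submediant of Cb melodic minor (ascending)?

The submediant of Cb melodic minor (ascending) is Ab.
A major sixth (9 semitones) below Ab lands on the letter C, giving Cb.

Cb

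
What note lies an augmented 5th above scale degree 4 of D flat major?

D

Scale degree 4 of Db major is Gb.
An augmented fifth (8 semitones) above Gb lands on the letter D, giving D.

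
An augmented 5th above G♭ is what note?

G up a perfect fifth is D, so the target letter is D.
From Gb, an augmented fifth is 8 semitones up: D.

D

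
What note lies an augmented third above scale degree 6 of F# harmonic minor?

Scale degree 6 of F# harmonic minor is D.
An augmented third (5 semitones) above D lands on the letter F, giving F##.

F##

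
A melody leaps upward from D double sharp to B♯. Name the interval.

Counting letters D–E–F–G–A–B gives a sixth.
D##→B# = 8 semitones, 1 narrower than the major sixth (9), so minor.

minor sixth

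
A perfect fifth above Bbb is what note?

Fb

A fifth above B lands on the letter F.
A perfect fifth spans 7 semitones, so Bbb moves to pitch class 4. On the letter F that is Fb.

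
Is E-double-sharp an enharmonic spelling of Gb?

Yes

E## is pitch class 6; Gb is pitch class 6.
All spellings map to pitch class 6, so they are enharmonically equivalent.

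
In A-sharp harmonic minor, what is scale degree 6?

The A# harmonic minor scale runs A# B# C# D# E# F# G##.
Degree 6 is F#.

F#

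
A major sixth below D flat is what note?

D down a major sixth is F, so the target letter is F.
From Db, a major sixth is 9 semitones down: Fb.

Fb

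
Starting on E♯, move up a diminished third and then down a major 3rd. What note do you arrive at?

Eb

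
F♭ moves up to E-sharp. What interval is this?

doubly augmented seventh

Counting letters F–G–A–B–C–D–E gives a seventh.
Fb→E# = 13 semitones, 2 wider than the major seventh (11), so doubly augmented.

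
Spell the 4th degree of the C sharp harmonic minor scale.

F#

Degree 4 takes the letter 3 steps above C, which is F.
In harmonic minor, degree 4 sits 5 semitones above the tonic. C# + 5 semitones is pitch class 6, spelled on F as F#.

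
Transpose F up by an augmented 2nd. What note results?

F up a major second is G, so the target letter is G.
From F, an augmented second is 3 semitones up: G#.

G#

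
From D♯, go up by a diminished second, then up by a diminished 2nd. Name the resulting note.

Fbb

A diminished second up from D# is Eb (letter E, 0 semitones up).
A diminished second up from Eb is Fbb (letter F, 0 semitones up).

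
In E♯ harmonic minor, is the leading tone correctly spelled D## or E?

Each scale degree takes a distinct letter name. Degree 7 of a scale on E must use the letter D.
D## and E are enharmonically the same pitch, but only D## uses the letter D, so it is the correct spelling here.

D##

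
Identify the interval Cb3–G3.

augmented fifth

Counting letters C–D–E–F–G gives a fifth.
Cb→G = 8 semitones, 1 wider than the perfect fifth (7), so augmented.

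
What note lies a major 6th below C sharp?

E

A sixth below C lands on the letter E.
A major sixth spans 9 semitones, so C# moves to pitch class 4. On the letter E that is E.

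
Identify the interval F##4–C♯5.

The letter names run F→C, a span of 4 letter steps, so the interval is some kind of fifth.
F## to C# is 6 semitones. A perfect fifth is 7, so 6 makes it diminished.

diminished fifth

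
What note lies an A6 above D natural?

B#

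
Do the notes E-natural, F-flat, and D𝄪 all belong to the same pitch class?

Yes

E = pitch class 4 and Fb = pitch class 4 and D## = pitch class 4 — the same pitch class, so they are enharmonic equivalents.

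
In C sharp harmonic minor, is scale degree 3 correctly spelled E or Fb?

E

Each scale degree takes a distinct letter name. Degree 3 of a scale on C must use the letter E.
E and Fb are enharmonically the same pitch, but only E uses the letter E, so it is the correct spelling here.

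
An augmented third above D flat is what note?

F#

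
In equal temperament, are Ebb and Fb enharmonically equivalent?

Two spellings are enharmonically equivalent only if they share a pitch class.
Here Ebb → 2, Fb → 4; 2 ≠ 4, so they are not.

No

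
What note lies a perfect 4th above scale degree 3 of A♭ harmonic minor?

Fb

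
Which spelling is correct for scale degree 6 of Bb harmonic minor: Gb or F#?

Each scale degree takes a distinct letter name. Degree 6 of a scale on B must use the letter G.
Gb and F# are enharmonically the same pitch, but only Gb uses the letter G, so it is the correct spelling here.

Gb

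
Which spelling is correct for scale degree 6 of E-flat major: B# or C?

C

Each scale degree takes a distinct letter name. Degree 6 of a scale on E must use the letter C.
C and B# are enharmonically the same pitch, but only C uses the letter C, so it is the correct spelling here.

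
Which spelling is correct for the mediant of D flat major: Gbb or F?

Each scale degree takes a distinct letter name. Degree 3 of a scale on D must use the letter F.
F and Gbb are enharmonically the same pitch, but only F uses the letter F, so it is the correct spelling here.

F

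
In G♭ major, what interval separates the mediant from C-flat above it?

The mediant of Gb major is Bb.
Bb up to Cb: letters B→C make it a second; 1 semitone makes it minor.

minor second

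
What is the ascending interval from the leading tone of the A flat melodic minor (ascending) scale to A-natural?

major second

The leading tone of Ab melodic minor (ascending) is G.
G up to A: letters G→A make it a second; 2 semitones makes it major.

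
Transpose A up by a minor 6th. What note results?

A up a major sixth is F#, so the target letter is F.
From A, a minor sixth is 8 semitones up: F.

F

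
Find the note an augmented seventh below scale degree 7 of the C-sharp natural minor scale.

Scale degree 7 of C# natural minor is B.
An augmented seventh (12 semitones) below B lands on the letter C, giving Cb.

Cb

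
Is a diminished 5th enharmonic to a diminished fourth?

No

A diminished fifth spans 6 semitones; a diminished fourth spans 4.
The spans differ, so they are not enharmonic equivalents.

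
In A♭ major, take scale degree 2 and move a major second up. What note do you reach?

C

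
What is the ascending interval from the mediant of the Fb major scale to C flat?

The mediant of Fb major is Ab.
Ab up to Cb: letters A→C make it a third; 3 semitones makes it minor.

minor third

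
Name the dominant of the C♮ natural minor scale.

Degree 5 takes the letter 4 steps above C, which is G.
In natural minor, degree 5 sits 7 semitones above the tonic. C + 7 semitones is pitch class 7, spelled on G as G.

G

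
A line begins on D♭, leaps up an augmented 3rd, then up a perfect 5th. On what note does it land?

An augmented third up from Db is F# (letter F, 5 semitones up).
A perfect fifth up from F# is C# (letter C, 7 semitones up).

C#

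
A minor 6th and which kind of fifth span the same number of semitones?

A minor sixth spans 8 semitones.
A fifth spanning 8 semitones is augmented (the perfect fifth is 7).

augmented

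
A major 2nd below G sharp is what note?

A second below G lands on the letter F.
A major second spans 2 semitones, so G# moves to pitch class 6. On the letter F that is F#.

F#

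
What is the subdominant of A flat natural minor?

Db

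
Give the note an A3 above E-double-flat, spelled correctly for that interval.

G

E up a major third is G#, so the target letter is G.
From Ebb, an augmented third is 5 semitones up: G.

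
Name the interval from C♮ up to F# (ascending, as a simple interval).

Counting letters C–D–E–F gives a fourth.
C→F# = 6 semitones, 1 wider than the perfect fourth (5), so augmented.

augmented fourth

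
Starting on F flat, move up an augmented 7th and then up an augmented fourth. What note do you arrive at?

An augmented seventh up from Fb is E (letter E, 12 semitones up).
An augmented fourth up from E is A# (letter A, 6 semitones up).

A#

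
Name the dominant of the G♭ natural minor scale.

The Gb natural minor scale runs Gb Ab Bbb Cb Db Ebb Fb.
Degree 5 is Db.

Db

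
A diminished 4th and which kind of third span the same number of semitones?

major

A diminished fourth spans 4 semitones.
A third spanning 4 semitones is major (the major third is 4).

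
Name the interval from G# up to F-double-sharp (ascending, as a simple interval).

major seventh

Counting letters G–A–B–C–D–E–F gives a seventh.
G#→F## = 11 semitones, exactly the major seventh.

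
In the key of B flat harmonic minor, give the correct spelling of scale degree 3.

Db

The Bb harmonic minor scale runs Bb C Db Eb F Gb A.
Degree 3 is Db.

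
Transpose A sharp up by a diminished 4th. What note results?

D

A up a perfect fourth is D, so the target letter is D.
From A#, a diminished fourth is 4 semitones up: D.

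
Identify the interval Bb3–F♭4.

Counting letters B–C–D–E–F gives a fifth.
Bb→Fb = 6 semitones, 1 narrower than the perfect fifth (7), so diminished.

diminished fifth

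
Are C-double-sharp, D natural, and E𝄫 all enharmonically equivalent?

C## is pitch class 2; D is pitch class 2; Ebb is pitch class 2.
All spellings map to pitch class 2, so they are enharmonically equivalent.

Yes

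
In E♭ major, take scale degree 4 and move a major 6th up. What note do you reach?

F

Scale degree 4 of Eb major is Ab.
A major sixth (9 semitones) above Ab lands on the letter F, giving F.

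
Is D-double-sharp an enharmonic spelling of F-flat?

D## = pitch class 4 and Fb = pitch class 4 — the same pitch class, so they are enharmonic equivalents.

Yes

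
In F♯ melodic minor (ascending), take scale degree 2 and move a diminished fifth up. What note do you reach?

Scale degree 2 of F# melodic minor (ascending) is G#.
A diminished fifth (6 semitones) above G# lands on the letter D, giving D.

D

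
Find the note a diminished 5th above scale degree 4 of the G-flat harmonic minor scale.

Gbb

Scale degree 4 of Gb harmonic minor is Cb.
A diminished fifth (6 semitones) above Cb lands on the letter G, giving Gbb.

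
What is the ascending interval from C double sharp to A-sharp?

The letter names run C→A, a span of 5 letter steps, so the interval is some kind of sixth.
C## to A# is 8 semitones. A major sixth is 9, so 8 makes it minor.

minor sixth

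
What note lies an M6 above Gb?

G up a major sixth is E, so the target letter is E.
From Gb, a major sixth is 9 semitones up: Eb.

Eb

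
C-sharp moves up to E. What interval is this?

minor third

Counting letters C–D–E gives a third.
C#→E = 3 semitones, 1 narrower than the major third (4), so minor.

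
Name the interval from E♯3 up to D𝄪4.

major seventh

Counting letters E–F–G–A–B–C–D gives a seventh.
E#→D## = 11 semitones, exactly the major seventh.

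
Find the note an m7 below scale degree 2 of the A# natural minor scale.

C##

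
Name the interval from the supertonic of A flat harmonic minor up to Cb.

minor second

The supertonic of Ab harmonic minor is Bb.
Bb up to Cb: letters B→C make it a second; 1 semitone makes it minor.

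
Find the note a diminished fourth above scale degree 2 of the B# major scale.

Scale degree 2 of B# major is C##.
A diminished fourth (4 semitones) above C## lands on the letter F, giving F#.

F#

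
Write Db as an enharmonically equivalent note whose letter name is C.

C#

Db is pitch class 1. The letter C alone is pitch class 0.
To reach pitch class 1 from C requires an offset of +1 semitone, i.e. sharp: C#.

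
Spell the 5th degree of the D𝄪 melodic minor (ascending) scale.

Degree 5 takes the letter 4 steps above D, which is A.
In melodic minor (ascending), degree 5 sits 7 semitones above the tonic. D## + 7 semitones is pitch class 11, spelled on A as A##.

A##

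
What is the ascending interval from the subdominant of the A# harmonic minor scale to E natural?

minor second

The subdominant of A# harmonic minor is D#.
D# up to E: letters D→E make it a second; 1 semitone makes it minor.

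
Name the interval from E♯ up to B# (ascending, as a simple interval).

perfect fifth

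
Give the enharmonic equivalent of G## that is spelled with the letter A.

Plain A sits at the same pitch as G##, so on the letter A the same pitch needs a natural: A.

A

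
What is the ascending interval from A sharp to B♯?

Counting letters A–B gives a second.
A#→B# = 2 semitones, exactly the major second.

major second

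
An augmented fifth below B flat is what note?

Ebb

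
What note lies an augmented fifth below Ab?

Dbb

A fifth below A lands on the letter D.
An augmented fifth spans 8 semitones, so Ab moves to pitch class 0. On the letter D that is Dbb.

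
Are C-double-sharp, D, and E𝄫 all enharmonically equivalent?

C## is pitch class 2; D is pitch class 2; Ebb is pitch class 2.
All spellings map to pitch class 2, so they are enharmonically equivalent.

Yes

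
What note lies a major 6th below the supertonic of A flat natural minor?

The supertonic of Ab natural minor is Bb.
A major sixth (9 semitones) below Bb lands on the letter D, giving Db.

Db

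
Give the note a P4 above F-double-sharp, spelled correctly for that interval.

F up a perfect fourth is Bb, so the target letter is B.
From F##, a perfect fourth is 5 semitones up: B#.

B#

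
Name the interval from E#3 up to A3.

Counting letters E–F–G–A gives a fourth.
E#→A = 4 semitones, 1 narrower than the perfect fourth (5), so diminished.

diminished fourth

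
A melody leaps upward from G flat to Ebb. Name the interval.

Counting letters G–A–B–C–D–E gives a sixth.
Gb→Ebb = 8 semitones, 1 narrower than the major sixth (9), so minor.

minor sixth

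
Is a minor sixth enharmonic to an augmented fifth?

Yes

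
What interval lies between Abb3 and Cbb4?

minor third

The letter names run A→C, a span of 2 letter steps, so the interval is some kind of third.
Abb to Cbb is 3 semitones. A major third is 4, so 3 makes it minor.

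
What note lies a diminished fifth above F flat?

Cbb

A fifth above F lands on the letter C.
A diminished fifth spans 6 semitones, so Fb moves to pitch class 10. On the letter C that is Cbb.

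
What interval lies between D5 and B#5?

augmented sixth

The letter names run D→B, a span of 5 letter steps, so the interval is some kind of sixth.
D to B# is 10 semitones. A major sixth is 9, so 10 makes it augmented.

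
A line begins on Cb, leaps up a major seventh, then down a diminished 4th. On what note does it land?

A major seventh up from Cb is Bb (letter B, 11 semitones up).
A diminished fourth down from Bb is F# (letter F, 4 semitones down).

F#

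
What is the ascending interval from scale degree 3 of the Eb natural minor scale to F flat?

Scale degree 3 of Eb natural minor is Gb.
Gb up to Fb: letters G→F make it a seventh; 10 semitones makes it minor.

minor seventh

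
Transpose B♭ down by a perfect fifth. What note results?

B down a perfect fifth is E, so the target letter is E.
From Bb, a perfect fifth is 7 semitones down: Eb.

Eb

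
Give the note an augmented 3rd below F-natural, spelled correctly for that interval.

Dbb

A third below F lands on the letter D.
An augmented third spans 5 semitones, so F moves to pitch class 0. On the letter D that is Dbb.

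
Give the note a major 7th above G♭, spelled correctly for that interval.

G up a major seventh is F#, so the target letter is F.
From Gb, a major seventh is 11 semitones up: F.

F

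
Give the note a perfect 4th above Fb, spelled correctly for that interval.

A fourth above F lands on the letter B.
A perfect fourth spans 5 semitones, so Fb moves to pitch class 9. On the letter B that is Bbb.

Bbb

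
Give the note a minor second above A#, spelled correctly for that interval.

B

A second above A lands on the letter B.
A minor second spans 1 semitone, so A# moves to pitch class 11. On the letter B that is B.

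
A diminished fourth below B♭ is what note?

F#

A fourth below B lands on the letter F.
A diminished fourth spans 4 semitones, so Bb moves to pitch class 6. On the letter F that is F#.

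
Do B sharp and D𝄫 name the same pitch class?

Yes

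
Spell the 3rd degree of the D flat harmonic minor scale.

Degree 3 takes the letter 2 steps above D, which is F.
In harmonic minor, degree 3 sits 3 semitones above the tonic. Db + 3 semitones is pitch class 4, spelled on F as Fb.

Fb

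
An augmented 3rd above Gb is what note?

B

A third above G lands on the letter B.
An augmented third spans 5 semitones, so Gb moves to pitch class 11. On the letter B that is B.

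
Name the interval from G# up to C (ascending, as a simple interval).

The letter names run G→C, a span of 3 letter steps, so the interval is some kind of fourth.
G# to C is 4 semitones. A perfect fourth is 5, so 4 makes it diminished.

diminished fourth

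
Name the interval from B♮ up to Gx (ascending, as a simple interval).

augmented sixth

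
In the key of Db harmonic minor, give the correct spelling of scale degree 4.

Gb

The Db harmonic minor scale runs Db Eb Fb Gb Ab Bbb C.
Degree 4 is Gb.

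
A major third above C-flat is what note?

Eb

C up a major third is E, so the target letter is E.
From Cb, a major third is 4 semitones up: Eb.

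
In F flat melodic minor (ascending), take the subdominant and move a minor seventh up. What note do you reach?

The subdominant of Fb melodic minor (ascending) is Bbb.
A minor seventh (10 semitones) above Bbb lands on the letter A, giving Abb.

Abb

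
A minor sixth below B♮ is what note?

D#

B down a major sixth is D, so the target letter is D.
From B, a minor sixth is 8 semitones down: D#.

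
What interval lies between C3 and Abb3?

diminished sixth

Counting letters C–D–E–F–G–A gives a sixth.
C→Abb = 7 semitones, 2 narrower than the major sixth (9), so diminished.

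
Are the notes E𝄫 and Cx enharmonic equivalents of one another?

Ebb = pitch class 2 and C## = pitch class 2 — the same pitch class, so they are enharmonic equivalents.

Yes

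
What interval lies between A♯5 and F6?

The letter names run A→F, a span of 5 letter steps, so the interval is some kind of sixth.
A# to F is 7 semitones. A major sixth is 9, so 7 makes it diminished.

diminished sixth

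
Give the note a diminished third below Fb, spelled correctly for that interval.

D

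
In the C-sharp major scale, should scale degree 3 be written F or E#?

Each scale degree takes a distinct letter name. Degree 3 of a scale on C must use the letter E.
E# and F are enharmonically the same pitch, but only E# uses the letter E, so it is the correct spelling here.

E#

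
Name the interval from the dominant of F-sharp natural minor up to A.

The dominant of F# natural minor is C#.
C# up to A: letters C→A make it a sixth; 8 semitones makes it minor.

minor sixth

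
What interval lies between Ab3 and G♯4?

augmented seventh

The letter names run A→G, a span of 6 letter steps, so the interval is some kind of seventh.
Ab to G# is 12 semitones. A major seventh is 11, so 12 makes it augmented.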